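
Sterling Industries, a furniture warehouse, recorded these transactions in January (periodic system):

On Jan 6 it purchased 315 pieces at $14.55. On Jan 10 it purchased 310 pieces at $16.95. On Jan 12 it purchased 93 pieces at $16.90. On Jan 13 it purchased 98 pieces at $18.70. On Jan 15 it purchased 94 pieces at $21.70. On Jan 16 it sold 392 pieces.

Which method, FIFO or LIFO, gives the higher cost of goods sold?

LIFO

FIFO COGS: 315 @ $14.55 + 77 @ $16.95 = $5,888.40
LIFO COGS: 94 @ $21.70 + 98 @ $18.70 + 93 @ $16.90 + 107 @ $16.95 = $7,257.75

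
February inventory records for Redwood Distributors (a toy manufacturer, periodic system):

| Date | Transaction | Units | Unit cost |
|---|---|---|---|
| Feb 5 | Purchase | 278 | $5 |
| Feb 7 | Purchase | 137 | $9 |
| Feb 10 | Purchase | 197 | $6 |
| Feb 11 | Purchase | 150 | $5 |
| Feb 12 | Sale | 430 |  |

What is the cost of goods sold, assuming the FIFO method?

COGS = $2,713

Feb 12, 430 sold [FIFO — oldest first]: 278 @ $5 + 137 @ $9 + 15 @ $6 = $2,713
Ending inventory: 182 @ $6 + 150 @ $5 = $1,842
Check: goods available $4,555 = COGS $2,713 + ending $1,842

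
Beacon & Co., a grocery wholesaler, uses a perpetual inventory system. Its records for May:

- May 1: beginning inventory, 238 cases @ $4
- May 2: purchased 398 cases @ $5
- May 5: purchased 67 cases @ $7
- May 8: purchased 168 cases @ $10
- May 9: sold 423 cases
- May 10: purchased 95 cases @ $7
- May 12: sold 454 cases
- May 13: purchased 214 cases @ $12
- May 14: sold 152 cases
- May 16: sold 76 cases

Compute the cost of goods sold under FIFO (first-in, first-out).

May 9, 423 sold [FIFO — oldest first]: 238 @ $4 + 185 @ $5 = $1,877
May 12, 454 sold [FIFO — oldest first]: 213 @ $5 + 67 @ $7 + 168 @ $10 + 6 @ $7 = $3,256
May 14, 152 sold [FIFO — oldest first]: 89 @ $7 + 63 @ $12 = $1,379
May 16, 76 sold [FIFO — oldest first]: 76 @ $12 = $912
Total COGS = $1,877 + $3,256 + $1,379 + $912 = $7,424
Ending inventory: 75 @ $12 = $900

COGS = $7,424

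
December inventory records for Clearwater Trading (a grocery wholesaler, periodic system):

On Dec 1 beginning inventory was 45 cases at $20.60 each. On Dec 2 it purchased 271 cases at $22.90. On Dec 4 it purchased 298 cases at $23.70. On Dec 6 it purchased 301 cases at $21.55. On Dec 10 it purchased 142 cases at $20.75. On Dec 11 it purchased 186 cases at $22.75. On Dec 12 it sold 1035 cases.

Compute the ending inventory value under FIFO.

Dec 12, 1035 sold [FIFO — oldest first]: 45 @ $20.60 + 271 @ $22.90 + 298 @ $23.70 + 301 @ $21.55 + 120 @ $20.75 = $23,172.05
Ending inventory: 22 @ $20.75 + 186 @ $22.75 = $4,688.00
Check: goods available $27,860.05 = COGS $23,172.05 + ending $4,688.00

Ending inventory = $4,688.00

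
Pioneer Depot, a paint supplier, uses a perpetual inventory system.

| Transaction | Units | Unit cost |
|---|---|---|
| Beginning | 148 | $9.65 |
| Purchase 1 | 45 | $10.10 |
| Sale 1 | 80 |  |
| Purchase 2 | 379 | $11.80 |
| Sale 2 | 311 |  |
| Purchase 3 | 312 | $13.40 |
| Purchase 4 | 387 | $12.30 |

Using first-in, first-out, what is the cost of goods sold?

COGS = $4,219.10

Sale 1 (80) [FIFO — oldest first]: 80 @ $9.65 = $772.00
Sale 2 (311) [FIFO — oldest first]: 68 @ $9.65 + 45 @ $10.10 + 198 @ $11.80 = $3,447.10
Total COGS = $772.00 + $3,447.10 = $4,219.10
Ending inventory: 181 @ $11.80 + 312 @ $13.40 + 387 @ $12.30 = $11,076.70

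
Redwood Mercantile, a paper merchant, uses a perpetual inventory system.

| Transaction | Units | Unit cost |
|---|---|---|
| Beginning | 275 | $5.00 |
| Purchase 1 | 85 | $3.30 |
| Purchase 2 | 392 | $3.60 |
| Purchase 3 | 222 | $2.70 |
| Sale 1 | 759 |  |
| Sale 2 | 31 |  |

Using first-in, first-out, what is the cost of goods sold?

COGS = $3,169.30

Sale 1 (759) [FIFO — oldest first]: 275 @ $5.00 + 85 @ $3.30 + 392 @ $3.60 + 7 @ $2.70 = $3,085.60
Sale 2 (31) [FIFO — oldest first]: 31 @ $2.70 = $83.70
Total COGS = $3,085.60 + $83.70 = $3,169.30
Ending inventory: 184 @ $2.70 = $496.80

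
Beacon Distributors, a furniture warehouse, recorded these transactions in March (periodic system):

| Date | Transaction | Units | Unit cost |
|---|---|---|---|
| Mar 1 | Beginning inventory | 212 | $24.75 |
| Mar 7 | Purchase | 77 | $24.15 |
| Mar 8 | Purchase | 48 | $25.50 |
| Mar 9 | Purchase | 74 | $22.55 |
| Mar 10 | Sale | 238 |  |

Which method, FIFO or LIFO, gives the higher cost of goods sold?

FIFO COGS: 212 @ $24.75 + 26 @ $24.15 = $5,874.90
LIFO COGS: 74 @ $22.55 + 48 @ $25.50 + 77 @ $24.15 + 39 @ $24.75 = $5,717.50

FIFO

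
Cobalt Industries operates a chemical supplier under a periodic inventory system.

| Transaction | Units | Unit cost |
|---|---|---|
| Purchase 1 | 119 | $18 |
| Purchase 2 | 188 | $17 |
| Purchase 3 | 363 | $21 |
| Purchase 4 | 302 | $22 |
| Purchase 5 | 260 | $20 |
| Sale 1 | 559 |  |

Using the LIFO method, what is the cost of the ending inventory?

Ending inventory = $13,027

Sale 1 (559) [LIFO — newest first]: 260 @ $20 + 299 @ $22 = $11,778
Ending inventory: 119 @ $18 + 188 @ $17 + 363 @ $21 + 3 @ $22 = $13,027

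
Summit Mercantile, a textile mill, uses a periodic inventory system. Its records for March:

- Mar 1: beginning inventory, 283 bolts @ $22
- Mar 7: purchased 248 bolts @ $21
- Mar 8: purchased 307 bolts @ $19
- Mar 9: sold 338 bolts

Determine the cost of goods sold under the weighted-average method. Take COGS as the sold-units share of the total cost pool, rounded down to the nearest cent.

Mar 9, sell 338: 338/838 × $17,267.00 → $6,964.49
Ending inventory (cost pool remaining) = $10,302.51

COGS = $6,964.49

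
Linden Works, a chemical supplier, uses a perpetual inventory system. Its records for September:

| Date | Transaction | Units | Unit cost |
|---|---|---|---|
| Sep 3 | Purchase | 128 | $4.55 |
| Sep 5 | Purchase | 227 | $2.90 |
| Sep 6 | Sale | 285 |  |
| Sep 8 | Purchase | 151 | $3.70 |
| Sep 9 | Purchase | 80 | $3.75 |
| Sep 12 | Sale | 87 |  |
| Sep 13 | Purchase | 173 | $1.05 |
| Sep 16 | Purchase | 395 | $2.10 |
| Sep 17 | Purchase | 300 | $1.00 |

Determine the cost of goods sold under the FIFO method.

Sep 6, 285 sold [FIFO — oldest first]: 128 @ $4.55 + 157 @ $2.90 = $1,037.70
Sep 12, 87 sold [FIFO — oldest first]: 70 @ $2.90 + 17 @ $3.70 = $265.90
Total COGS = $1,037.70 + $265.90 = $1,303.60
Ending inventory: 134 @ $3.70 + 80 @ $3.75 + 173 @ $1.05 + 395 @ $2.10 + 300 @ $1.00 = $2,106.95

COGS = $1,303.60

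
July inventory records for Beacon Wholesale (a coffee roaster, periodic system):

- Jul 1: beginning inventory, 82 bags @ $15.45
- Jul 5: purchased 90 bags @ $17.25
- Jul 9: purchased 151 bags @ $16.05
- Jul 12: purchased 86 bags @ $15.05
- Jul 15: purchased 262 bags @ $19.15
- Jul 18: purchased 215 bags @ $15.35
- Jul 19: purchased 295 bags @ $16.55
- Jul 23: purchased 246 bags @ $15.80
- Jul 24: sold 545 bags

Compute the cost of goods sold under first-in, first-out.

COGS = $9,141.65

Jul 24, 545 sold [FIFO — oldest first]: 82 @ $15.45 + 90 @ $17.25 + 151 @ $16.05 + 86 @ $15.05 + 136 @ $19.15 = $9,141.65
Ending inventory: 126 @ $19.15 + 215 @ $15.35 + 295 @ $16.55 + 246 @ $15.80 = $14,482.20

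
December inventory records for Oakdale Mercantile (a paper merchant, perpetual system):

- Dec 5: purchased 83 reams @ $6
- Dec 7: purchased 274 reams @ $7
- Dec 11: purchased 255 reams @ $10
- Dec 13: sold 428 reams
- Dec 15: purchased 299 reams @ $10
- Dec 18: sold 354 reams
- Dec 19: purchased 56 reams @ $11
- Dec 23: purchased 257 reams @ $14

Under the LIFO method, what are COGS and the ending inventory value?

COGS = $7,136; ending inventory = $5,034

Dec 13, 428 sold [LIFO — newest first]: 255 @ $10 + 173 @ $7 = $3,761
Dec 18, 354 sold [LIFO — newest first]: 299 @ $10 + 55 @ $7 = $3,375
Total COGS = $3,761 + $3,375 = $7,136
Ending inventory: 83 @ $6 + 46 @ $7 + 56 @ $11 + 257 @ $14 = $5,034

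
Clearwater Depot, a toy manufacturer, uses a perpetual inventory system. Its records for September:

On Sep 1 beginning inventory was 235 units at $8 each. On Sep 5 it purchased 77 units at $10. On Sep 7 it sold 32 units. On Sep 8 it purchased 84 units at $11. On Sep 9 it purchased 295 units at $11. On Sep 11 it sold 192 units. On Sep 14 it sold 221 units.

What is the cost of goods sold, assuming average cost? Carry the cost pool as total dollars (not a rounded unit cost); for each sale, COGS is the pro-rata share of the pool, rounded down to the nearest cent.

COGS = $4,374.97

After Sep 1: 235 on hand, pool $1,880.00 (≈ $8.0000 each)
After Sep 5: 312 on hand, pool $2,650.00 (≈ $8.4936 each)
Sep 7, sell 32: 32/312 × $2,650.00 → $271.79
After Sep 8: 364 on hand, pool $3,302.21 (≈ $9.0720 each)
After Sep 9: 659 on hand, pool $6,547.21 (≈ $9.9351 each)
Sep 11, sell 192: 192/659 × $6,547.21 → $1,907.53
Sep 14, sell 221: 221/467 × $4,639.68 → $2,195.65
Total COGS = $271.79 + $1,907.53 + $2,195.65 = $4,374.97
Ending inventory (cost pool remaining) = $2,444.03
Check: goods available $6,819.00 = COGS $4,374.97 + ending $2,444.03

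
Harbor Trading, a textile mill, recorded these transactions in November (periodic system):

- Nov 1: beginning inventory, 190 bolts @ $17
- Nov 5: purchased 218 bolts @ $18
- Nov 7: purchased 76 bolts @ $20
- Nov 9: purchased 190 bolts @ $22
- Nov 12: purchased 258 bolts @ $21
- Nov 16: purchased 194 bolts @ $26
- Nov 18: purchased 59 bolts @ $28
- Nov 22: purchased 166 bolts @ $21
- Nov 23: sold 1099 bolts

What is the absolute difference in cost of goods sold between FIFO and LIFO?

FIFO COGS: 190 @ $17 + 218 @ $18 + 76 @ $20 + 190 @ $22 + 258 @ $21 + 167 @ $26 = $22,614
LIFO COGS: 166 @ $21 + 59 @ $28 + 194 @ $26 + 258 @ $21 + 190 @ $22 + 76 @ $20 + 156 @ $18 = $24,108
Difference = |$22,614 − $24,108| = $1,494

$1,494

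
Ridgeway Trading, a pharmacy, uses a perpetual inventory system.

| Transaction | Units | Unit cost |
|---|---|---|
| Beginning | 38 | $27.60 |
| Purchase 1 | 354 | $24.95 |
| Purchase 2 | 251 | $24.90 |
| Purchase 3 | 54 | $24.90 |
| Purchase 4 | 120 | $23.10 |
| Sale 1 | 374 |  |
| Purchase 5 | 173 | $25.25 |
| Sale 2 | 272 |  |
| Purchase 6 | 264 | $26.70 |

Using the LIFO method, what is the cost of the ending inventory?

Ending inventory = $15,732.30

Sale 1 (374) [LIFO — newest first]: 120 @ $23.10 + 54 @ $24.90 + 200 @ $24.90 = $9,096.60
Sale 2 (272) [LIFO — newest first]: 173 @ $25.25 + 51 @ $24.90 + 48 @ $24.95 = $6,835.75
Total COGS = $9,096.60 + $6,835.75 = $15,932.35
Ending inventory: 38 @ $27.60 + 306 @ $24.95 + 264 @ $26.70 = $15,732.30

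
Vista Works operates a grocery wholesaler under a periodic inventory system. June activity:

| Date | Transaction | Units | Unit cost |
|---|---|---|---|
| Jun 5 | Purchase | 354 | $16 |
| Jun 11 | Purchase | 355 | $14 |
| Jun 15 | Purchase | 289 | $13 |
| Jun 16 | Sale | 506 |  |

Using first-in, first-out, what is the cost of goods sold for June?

Jun 16, 506 sold [FIFO — oldest first]: 354 @ $16 + 152 @ $14 = $7,792
Ending inventory: 203 @ $14 + 289 @ $13 = $6,599

COGS = $7,792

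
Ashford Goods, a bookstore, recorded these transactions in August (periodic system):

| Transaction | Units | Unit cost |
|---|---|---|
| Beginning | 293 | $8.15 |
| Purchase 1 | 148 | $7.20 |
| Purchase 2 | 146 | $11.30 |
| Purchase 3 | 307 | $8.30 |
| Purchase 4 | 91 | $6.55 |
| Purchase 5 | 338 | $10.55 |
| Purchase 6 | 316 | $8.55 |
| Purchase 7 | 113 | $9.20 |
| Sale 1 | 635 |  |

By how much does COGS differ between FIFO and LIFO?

FIFO COGS: 293 @ $8.15 + 148 @ $7.20 + 146 @ $11.30 + 48 @ $8.30 = $5,501.75
LIFO COGS: 113 @ $9.20 + 316 @ $8.55 + 206 @ $10.55 = $5,914.70
Difference = |$5,501.75 − $5,914.70| = $412.95

$412.95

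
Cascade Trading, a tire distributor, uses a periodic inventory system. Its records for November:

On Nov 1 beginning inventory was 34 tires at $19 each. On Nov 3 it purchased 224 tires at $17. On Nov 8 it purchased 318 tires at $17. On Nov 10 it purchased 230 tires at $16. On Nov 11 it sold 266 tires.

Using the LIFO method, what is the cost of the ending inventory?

Nov 11, 266 sold [LIFO — newest first]: 230 @ $16 + 36 @ $17 = $4,292
Ending inventory: 34 @ $19 + 224 @ $17 + 282 @ $17 = $9,248
Check: goods available $13,540 = COGS $4,292 + ending $9,248

Ending inventory = $9,248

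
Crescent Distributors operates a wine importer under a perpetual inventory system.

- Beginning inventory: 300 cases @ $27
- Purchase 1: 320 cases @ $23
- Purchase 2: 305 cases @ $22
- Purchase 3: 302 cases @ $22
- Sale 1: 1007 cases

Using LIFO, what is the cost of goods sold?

COGS = $22,874

Sale 1 (1007) [LIFO — newest first]: 302 @ $22 + 305 @ $22 + 320 @ $23 + 80 @ $27 = $22,874
Ending inventory: 220 @ $27 = $5,940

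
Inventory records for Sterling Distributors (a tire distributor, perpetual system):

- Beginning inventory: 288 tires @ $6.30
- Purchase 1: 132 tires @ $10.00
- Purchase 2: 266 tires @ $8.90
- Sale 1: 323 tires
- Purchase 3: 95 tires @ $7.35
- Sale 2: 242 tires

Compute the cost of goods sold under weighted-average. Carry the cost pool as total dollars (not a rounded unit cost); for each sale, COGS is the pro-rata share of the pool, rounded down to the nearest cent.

COGS = $4,497.72

After Beginning: 288 on hand, pool $1,814.40 (≈ $6.3000 each)
After Purchase 1: 420 on hand, pool $3,134.40 (≈ $7.4629 each)
After Purchase 2: 686 on hand, pool $5,501.80 (≈ $8.0201 each)
Sale 1, sell 323: 323/686 × $5,501.80 → $2,590.49
After Purchase 3: 458 on hand, pool $3,609.56 (≈ $7.8811 each)
Sale 2, sell 242: 242/458 × $3,609.56 → $1,907.23
Total COGS = $2,590.49 + $1,907.23 = $4,497.72
Ending inventory (cost pool remaining) = $1,702.33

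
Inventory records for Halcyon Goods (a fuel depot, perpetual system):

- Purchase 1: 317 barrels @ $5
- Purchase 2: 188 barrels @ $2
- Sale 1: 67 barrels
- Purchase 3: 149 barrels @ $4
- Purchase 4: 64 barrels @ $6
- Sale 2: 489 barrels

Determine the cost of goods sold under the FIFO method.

Sale 1 (67) [FIFO — oldest first]: 67 @ $5 = $335
Sale 2 (489) [FIFO — oldest first]: 250 @ $5 + 188 @ $2 + 51 @ $4 = $1,830
Total COGS = $335 + $1,830 = $2,165
Ending inventory: 98 @ $4 + 64 @ $6 = $776
Check: goods available $2,941 = COGS $2,165 + ending $776

COGS = $2,165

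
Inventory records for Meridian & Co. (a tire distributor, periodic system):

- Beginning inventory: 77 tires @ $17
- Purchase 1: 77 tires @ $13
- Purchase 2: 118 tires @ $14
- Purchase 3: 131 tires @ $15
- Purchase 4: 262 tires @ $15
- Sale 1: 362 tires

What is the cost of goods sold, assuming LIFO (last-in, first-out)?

Sale 1 (362) [LIFO — newest first]: 262 @ $15 + 100 @ $15 = $5,430
Ending inventory: 77 @ $17 + 77 @ $13 + 118 @ $14 + 31 @ $15 = $4,427

COGS = $5,430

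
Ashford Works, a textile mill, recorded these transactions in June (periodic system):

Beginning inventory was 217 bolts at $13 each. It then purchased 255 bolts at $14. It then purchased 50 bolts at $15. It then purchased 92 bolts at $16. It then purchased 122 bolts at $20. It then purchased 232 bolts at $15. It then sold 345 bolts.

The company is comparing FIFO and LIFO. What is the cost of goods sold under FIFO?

FIFO COGS: 217 @ $13 + 128 @ $14 = $4,613
LIFO COGS: 232 @ $15 + 113 @ $20 = $5,740

COGS = $4,613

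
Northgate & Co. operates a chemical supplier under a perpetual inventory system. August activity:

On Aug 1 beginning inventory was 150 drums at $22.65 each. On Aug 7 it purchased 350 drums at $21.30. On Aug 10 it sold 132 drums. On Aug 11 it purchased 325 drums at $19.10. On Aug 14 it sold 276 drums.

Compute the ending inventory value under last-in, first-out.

Ending inventory = $8,976.80

Aug 10, 132 sold [LIFO — newest first]: 132 @ $21.30 = $2,811.60
Aug 14, 276 sold [LIFO — newest first]: 276 @ $19.10 = $5,271.60
Total COGS = $2,811.60 + $5,271.60 = $8,083.20
Ending inventory: 150 @ $22.65 + 218 @ $21.30 + 49 @ $19.10 = $8,976.80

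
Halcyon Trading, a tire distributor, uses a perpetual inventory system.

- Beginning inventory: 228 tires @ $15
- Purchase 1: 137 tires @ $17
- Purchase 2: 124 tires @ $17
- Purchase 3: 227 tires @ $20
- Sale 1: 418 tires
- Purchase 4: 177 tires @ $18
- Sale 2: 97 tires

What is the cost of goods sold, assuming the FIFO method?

COGS = $8,377

Sale 1 (418) [FIFO — oldest first]: 228 @ $15 + 137 @ $17 + 53 @ $17 = $6,650
Sale 2 (97) [FIFO — oldest first]: 71 @ $17 + 26 @ $20 = $1,727
Total COGS = $6,650 + $1,727 = $8,377
Ending inventory: 201 @ $20 + 177 @ $18 = $7,206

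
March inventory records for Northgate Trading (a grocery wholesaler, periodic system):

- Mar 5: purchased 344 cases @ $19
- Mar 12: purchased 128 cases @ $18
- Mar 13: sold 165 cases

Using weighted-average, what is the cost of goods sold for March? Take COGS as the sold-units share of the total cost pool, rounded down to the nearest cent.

Mar 13, sell 165: 165/472 × $8,840.00 → $3,090.25
Ending inventory (cost pool remaining) = $5,749.75

COGS = $3,090.25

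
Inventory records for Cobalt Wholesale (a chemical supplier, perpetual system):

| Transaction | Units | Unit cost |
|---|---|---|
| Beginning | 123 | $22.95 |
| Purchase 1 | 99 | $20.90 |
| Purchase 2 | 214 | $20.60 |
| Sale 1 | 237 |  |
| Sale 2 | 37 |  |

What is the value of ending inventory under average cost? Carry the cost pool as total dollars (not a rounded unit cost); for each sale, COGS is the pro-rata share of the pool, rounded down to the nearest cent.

After Beginning: 123 on hand, pool $2,822.85 (≈ $22.9500 each)
After Purchase 1: 222 on hand, pool $4,891.95 (≈ $22.0358 each)
After Purchase 2: 436 on hand, pool $9,300.35 (≈ $21.3311 each)
Sale 1, sell 237: 237/436 × $9,300.35 → $5,055.46
Sale 2, sell 37: 37/199 × $4,244.89 → $789.25
Total COGS = $5,055.46 + $789.25 = $5,844.71
Ending inventory (cost pool remaining) = $3,455.64

Ending inventory = $3,455.64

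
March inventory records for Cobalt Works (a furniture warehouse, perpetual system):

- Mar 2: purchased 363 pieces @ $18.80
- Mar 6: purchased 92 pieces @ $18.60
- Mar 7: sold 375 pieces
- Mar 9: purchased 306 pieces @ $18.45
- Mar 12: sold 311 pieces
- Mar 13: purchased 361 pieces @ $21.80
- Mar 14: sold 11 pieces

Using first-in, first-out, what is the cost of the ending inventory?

Ending inventory = $9,050.60

Mar 7, 375 sold [FIFO — oldest first]: 363 @ $18.80 + 12 @ $18.60 = $7,047.60
Mar 12, 311 sold [FIFO — oldest first]: 80 @ $18.60 + 231 @ $18.45 = $5,749.95
Mar 14, 11 sold [FIFO — oldest first]: 11 @ $18.45 = $202.95
Total COGS = $7,047.60 + $5,749.95 + $202.95 = $13,000.50
Ending inventory: 64 @ $18.45 + 361 @ $21.80 = $9,050.60
Check: goods available $22,051.10 = COGS $13,000.50 + ending $9,050.60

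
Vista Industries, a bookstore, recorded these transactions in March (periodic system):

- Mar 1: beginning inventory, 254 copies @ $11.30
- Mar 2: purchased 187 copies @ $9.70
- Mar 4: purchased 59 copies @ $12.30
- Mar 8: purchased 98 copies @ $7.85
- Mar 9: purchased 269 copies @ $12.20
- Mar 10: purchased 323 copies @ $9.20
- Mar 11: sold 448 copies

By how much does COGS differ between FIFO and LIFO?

$273.60

FIFO COGS: 254 @ $11.30 + 187 @ $9.70 + 7 @ $12.30 = $4,770.20
LIFO COGS: 323 @ $9.20 + 125 @ $12.20 = $4,496.60
Difference = |$4,770.20 − $4,496.60| = $273.60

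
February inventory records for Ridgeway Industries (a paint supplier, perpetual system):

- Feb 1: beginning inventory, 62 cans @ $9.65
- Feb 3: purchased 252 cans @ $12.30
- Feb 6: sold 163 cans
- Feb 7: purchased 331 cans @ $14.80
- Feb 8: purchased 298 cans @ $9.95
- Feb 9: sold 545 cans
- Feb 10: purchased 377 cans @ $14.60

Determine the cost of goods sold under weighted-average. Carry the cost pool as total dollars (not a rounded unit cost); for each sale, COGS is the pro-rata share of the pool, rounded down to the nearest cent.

COGS = $8,656.78

After Feb 1: 62 on hand, pool $598.30 (≈ $9.6500 each)
After Feb 3: 314 on hand, pool $3,697.90 (≈ $11.7768 each)
Feb 6, sell 163: 163/314 × $3,697.90 → $1,919.61
After Feb 7: 482 on hand, pool $6,677.09 (≈ $13.8529 each)
After Feb 8: 780 on hand, pool $9,642.19 (≈ $12.3618 each)
Feb 9, sell 545: 545/780 × $9,642.19 → $6,737.17
After Feb 10: 612 on hand, pool $8,409.22 (≈ $13.7406 each)
Total COGS = $1,919.61 + $6,737.17 = $8,656.78
Ending inventory (cost pool remaining) = $8,409.22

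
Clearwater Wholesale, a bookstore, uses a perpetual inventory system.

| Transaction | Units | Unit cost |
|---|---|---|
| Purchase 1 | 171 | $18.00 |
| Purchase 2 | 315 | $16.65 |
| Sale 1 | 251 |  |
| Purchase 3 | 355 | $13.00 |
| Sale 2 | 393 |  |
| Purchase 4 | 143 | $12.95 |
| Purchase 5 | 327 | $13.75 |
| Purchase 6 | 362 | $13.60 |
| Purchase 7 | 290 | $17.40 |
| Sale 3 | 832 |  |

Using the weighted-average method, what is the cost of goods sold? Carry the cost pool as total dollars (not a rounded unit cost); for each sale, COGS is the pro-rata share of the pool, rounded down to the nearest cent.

COGS = $22,165.31

After Purchase 1: 171 on hand, pool $3,078.00 (≈ $18.0000 each)
After Purchase 2: 486 on hand, pool $8,322.75 (≈ $17.1250 each)
Sale 1, sell 251: 251/486 × $8,322.75 → $4,298.37
After Purchase 3: 590 on hand, pool $8,639.38 (≈ $14.6430 each)
Sale 2, sell 393: 393/590 × $8,639.38 → $5,754.70
After Purchase 4: 340 on hand, pool $4,736.53 (≈ $13.9310 each)
After Purchase 5: 667 on hand, pool $9,232.78 (≈ $13.8422 each)
After Purchase 6: 1029 on hand, pool $14,155.98 (≈ $13.7570 each)
After Purchase 7: 1319 on hand, pool $19,201.98 (≈ $14.5580 each)
Sale 3, sell 832: 832/1319 × $19,201.98 → $12,112.24
Total COGS = $4,298.37 + $5,754.70 + $12,112.24 = $22,165.31
Ending inventory (cost pool remaining) = $7,089.74
Check: goods available $29,255.05 = COGS $22,165.31 + ending $7,089.74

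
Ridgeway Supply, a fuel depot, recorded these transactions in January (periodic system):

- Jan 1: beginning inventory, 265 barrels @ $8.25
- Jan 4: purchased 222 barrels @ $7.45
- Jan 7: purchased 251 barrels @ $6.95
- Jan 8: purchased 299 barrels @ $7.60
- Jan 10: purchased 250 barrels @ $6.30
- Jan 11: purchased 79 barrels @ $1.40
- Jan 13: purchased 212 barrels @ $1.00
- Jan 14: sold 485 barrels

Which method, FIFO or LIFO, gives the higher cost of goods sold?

FIFO COGS: 265 @ $8.25 + 220 @ $7.45 = $3,825.25
LIFO COGS: 212 @ $1.00 + 79 @ $1.40 + 194 @ $6.30 = $1,544.80

FIFO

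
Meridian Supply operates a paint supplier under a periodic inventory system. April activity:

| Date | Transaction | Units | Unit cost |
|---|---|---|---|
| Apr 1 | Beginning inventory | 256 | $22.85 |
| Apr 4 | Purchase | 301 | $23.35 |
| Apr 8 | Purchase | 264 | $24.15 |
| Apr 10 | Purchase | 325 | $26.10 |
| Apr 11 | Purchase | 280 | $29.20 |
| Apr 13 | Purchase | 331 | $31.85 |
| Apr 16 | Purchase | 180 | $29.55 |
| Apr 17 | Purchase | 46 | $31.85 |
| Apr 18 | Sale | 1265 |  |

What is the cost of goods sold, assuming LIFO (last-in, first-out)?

COGS = $36,472.40

Apr 18, 1265 sold [LIFO — newest first]: 46 @ $31.85 + 180 @ $29.55 + 331 @ $31.85 + 280 @ $29.20 + 325 @ $26.10 + 103 @ $24.15 = $36,472.40
Ending inventory: 256 @ $22.85 + 301 @ $23.35 + 161 @ $24.15 = $16,766.10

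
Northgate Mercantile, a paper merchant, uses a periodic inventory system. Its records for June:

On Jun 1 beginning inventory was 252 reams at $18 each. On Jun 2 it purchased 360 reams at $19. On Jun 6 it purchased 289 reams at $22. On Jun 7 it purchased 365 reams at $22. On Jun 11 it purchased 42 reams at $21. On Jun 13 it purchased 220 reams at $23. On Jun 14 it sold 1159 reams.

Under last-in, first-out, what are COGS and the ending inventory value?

Jun 14, 1159 sold [LIFO — newest first]: 220 @ $23 + 42 @ $21 + 365 @ $22 + 289 @ $22 + 243 @ $19 = $24,947
Ending inventory: 252 @ $18 + 117 @ $19 = $6,759

COGS = $24,947; ending inventory = $6,759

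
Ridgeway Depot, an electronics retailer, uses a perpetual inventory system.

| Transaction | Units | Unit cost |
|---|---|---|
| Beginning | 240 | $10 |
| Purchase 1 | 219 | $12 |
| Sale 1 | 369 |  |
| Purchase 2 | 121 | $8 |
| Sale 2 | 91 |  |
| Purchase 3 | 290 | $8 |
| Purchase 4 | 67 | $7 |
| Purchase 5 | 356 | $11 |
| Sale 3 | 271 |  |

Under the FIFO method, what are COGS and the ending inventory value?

Sale 1 (369) [FIFO — oldest first]: 240 @ $10 + 129 @ $12 = $3,948
Sale 2 (91) [FIFO — oldest first]: 90 @ $12 + 1 @ $8 = $1,088
Sale 3 (271) [FIFO — oldest first]: 120 @ $8 + 151 @ $8 = $2,168
Total COGS = $3,948 + $1,088 + $2,168 = $7,204
Ending inventory: 139 @ $8 + 67 @ $7 + 356 @ $11 = $5,497

COGS = $7,204; ending inventory = $5,497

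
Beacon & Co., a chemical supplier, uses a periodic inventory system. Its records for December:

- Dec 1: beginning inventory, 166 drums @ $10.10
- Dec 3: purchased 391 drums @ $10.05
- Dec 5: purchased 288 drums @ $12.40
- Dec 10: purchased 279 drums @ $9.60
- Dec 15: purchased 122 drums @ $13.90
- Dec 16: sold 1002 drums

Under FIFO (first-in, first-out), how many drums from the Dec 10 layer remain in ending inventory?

122

Dec 16, 1002 sold [FIFO — oldest first]: 166 @ $10.10 + 391 @ $10.05 + 288 @ $12.40 + 157 @ $9.60 = $10,684.55
Ending inventory: 122 @ $9.60 + 122 @ $13.90 = $2,867.00
Check: goods available $13,551.55 = COGS $10,684.55 + ending $2,867.00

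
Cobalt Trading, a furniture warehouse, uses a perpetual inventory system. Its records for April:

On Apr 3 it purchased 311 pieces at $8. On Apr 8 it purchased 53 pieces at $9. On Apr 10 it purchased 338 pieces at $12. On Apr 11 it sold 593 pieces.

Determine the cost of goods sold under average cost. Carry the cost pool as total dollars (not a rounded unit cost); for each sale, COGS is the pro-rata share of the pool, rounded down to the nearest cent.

COGS = $5,930.84

After Apr 3: 311 on hand, pool $2,488.00 (≈ $8.0000 each)
After Apr 8: 364 on hand, pool $2,965.00 (≈ $8.1456 each)
After Apr 10: 702 on hand, pool $7,021.00 (≈ $10.0014 each)
Apr 11, sell 593: 593/702 × $7,021.00 → $5,930.84
Ending inventory (cost pool remaining) = $1,090.16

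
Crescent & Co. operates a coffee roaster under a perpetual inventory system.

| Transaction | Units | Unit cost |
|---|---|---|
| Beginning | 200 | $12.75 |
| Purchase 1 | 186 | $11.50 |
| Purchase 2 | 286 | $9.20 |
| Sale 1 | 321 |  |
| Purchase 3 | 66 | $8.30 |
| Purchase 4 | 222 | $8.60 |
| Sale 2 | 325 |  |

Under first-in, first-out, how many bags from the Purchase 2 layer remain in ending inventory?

Sale 1 (321) [FIFO — oldest first]: 200 @ $12.75 + 121 @ $11.50 = $3,941.50
Sale 2 (325) [FIFO — oldest first]: 65 @ $11.50 + 260 @ $9.20 = $3,139.50
Total COGS = $3,941.50 + $3,139.50 = $7,081.00
Ending inventory: 26 @ $9.20 + 66 @ $8.30 + 222 @ $8.60 = $2,696.20

26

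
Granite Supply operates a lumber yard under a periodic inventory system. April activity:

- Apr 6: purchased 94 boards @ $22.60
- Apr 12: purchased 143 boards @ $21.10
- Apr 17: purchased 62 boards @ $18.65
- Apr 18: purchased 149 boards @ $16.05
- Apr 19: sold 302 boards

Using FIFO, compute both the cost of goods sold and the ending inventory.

Apr 19, 302 sold [FIFO — oldest first]: 94 @ $22.60 + 143 @ $21.10 + 62 @ $18.65 + 3 @ $16.05 = $6,346.15
Ending inventory: 146 @ $16.05 = $2,343.30

COGS = $6,346.15; ending inventory = $2,343.30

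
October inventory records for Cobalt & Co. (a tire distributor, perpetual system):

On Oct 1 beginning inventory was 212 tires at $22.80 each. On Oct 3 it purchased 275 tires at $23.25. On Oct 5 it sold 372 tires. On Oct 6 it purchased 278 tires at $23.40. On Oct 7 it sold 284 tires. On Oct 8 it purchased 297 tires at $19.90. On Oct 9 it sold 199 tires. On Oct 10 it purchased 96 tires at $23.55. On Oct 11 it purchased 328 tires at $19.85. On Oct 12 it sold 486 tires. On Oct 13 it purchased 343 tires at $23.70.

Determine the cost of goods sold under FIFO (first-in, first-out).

COGS = $29,536.20

Oct 5, 372 sold [FIFO — oldest first]: 212 @ $22.80 + 160 @ $23.25 = $8,553.60
Oct 7, 284 sold [FIFO — oldest first]: 115 @ $23.25 + 169 @ $23.40 = $6,628.35
Oct 9, 199 sold [FIFO — oldest first]: 109 @ $23.40 + 90 @ $19.90 = $4,341.60
Oct 12, 486 sold [FIFO — oldest first]: 207 @ $19.90 + 96 @ $23.55 + 183 @ $19.85 = $10,012.65
Total COGS = $8,553.60 + $6,628.35 + $4,341.60 + $10,012.65 = $29,536.20
Ending inventory: 145 @ $19.85 + 343 @ $23.70 = $11,007.35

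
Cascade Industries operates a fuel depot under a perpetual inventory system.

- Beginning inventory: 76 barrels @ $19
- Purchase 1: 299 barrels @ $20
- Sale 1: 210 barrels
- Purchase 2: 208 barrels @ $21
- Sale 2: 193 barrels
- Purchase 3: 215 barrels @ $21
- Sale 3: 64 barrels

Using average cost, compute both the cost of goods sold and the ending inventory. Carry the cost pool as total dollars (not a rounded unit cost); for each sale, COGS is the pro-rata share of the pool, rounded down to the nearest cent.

After Beginning: 76 on hand, pool $1,444.00 (≈ $19.0000 each)
After Purchase 1: 375 on hand, pool $7,424.00 (≈ $19.7973 each)
Sale 1, sell 210: 210/375 × $7,424.00 → $4,157.44
After Purchase 2: 373 on hand, pool $7,634.56 (≈ $20.4680 each)
Sale 2, sell 193: 193/373 × $7,634.56 → $3,950.32
After Purchase 3: 395 on hand, pool $8,199.24 (≈ $20.7576 each)
Sale 3, sell 64: 64/395 × $8,199.24 → $1,328.48
Total COGS = $4,157.44 + $3,950.32 + $1,328.48 = $9,436.24
Ending inventory (cost pool remaining) = $6,870.76
Check: goods available $16,307.00 = COGS $9,436.24 + ending $6,870.76

COGS = $9,436.24; ending inventory = $6,870.76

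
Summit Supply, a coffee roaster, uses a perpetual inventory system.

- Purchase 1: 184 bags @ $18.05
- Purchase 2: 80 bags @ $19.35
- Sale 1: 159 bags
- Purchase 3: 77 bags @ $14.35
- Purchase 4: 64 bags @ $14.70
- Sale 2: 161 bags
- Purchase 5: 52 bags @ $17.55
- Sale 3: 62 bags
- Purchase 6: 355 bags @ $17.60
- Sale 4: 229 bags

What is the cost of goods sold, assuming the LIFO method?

Sale 1 (159) [LIFO — newest first]: 80 @ $19.35 + 79 @ $18.05 = $2,973.95
Sale 2 (161) [LIFO — newest first]: 64 @ $14.70 + 77 @ $14.35 + 20 @ $18.05 = $2,406.75
Sale 3 (62) [LIFO — newest first]: 52 @ $17.55 + 10 @ $18.05 = $1,093.10
Sale 4 (229) [LIFO — newest first]: 229 @ $17.60 = $4,030.40
Total COGS = $2,973.95 + $2,406.75 + $1,093.10 + $4,030.40 = $10,504.20
Ending inventory: 75 @ $18.05 + 126 @ $17.60 = $3,571.35

COGS = $10,504.20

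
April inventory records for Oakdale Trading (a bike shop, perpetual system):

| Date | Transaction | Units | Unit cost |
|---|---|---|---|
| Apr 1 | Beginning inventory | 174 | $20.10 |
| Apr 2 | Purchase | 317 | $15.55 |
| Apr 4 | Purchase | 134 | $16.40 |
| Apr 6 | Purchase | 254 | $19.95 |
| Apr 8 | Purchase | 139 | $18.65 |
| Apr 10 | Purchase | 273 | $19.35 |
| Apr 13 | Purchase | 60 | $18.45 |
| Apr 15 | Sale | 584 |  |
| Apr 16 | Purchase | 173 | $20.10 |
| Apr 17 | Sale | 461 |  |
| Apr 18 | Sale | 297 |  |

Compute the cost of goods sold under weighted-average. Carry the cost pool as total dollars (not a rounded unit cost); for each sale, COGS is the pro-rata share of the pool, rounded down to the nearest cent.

COGS = $24,765.42

After Apr 1: 174 on hand, pool $3,497.40 (≈ $20.1000 each)
After Apr 2: 491 on hand, pool $8,426.75 (≈ $17.1624 each)
After Apr 4: 625 on hand, pool $10,624.35 (≈ $16.9990 each)
After Apr 6: 879 on hand, pool $15,691.65 (≈ $17.8517 each)
After Apr 8: 1018 on hand, pool $18,284.00 (≈ $17.9607 each)
After Apr 10: 1291 on hand, pool $23,566.55 (≈ $18.2545 each)
After Apr 13: 1351 on hand, pool $24,673.55 (≈ $18.2632 each)
Apr 15, sell 584: 584/1351 × $24,673.55 → $10,665.69
After Apr 16: 940 on hand, pool $17,485.16 (≈ $18.6012 each)
Apr 17, sell 461: 461/940 × $17,485.16 → $8,575.16
Apr 18, sell 297: 297/479 × $8,910.00 → $5,524.57
Total COGS = $10,665.69 + $8,575.16 + $5,524.57 = $24,765.42
Ending inventory (cost pool remaining) = $3,385.43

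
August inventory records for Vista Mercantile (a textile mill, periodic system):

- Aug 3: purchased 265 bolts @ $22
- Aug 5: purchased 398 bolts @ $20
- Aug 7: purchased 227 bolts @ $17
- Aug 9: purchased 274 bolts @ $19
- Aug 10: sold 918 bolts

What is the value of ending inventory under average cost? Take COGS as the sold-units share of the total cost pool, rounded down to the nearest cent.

Ending inventory = $4,830.19

Aug 10, sell 918: 918/1164 × $22,855.00 → $18,024.81
Ending inventory (cost pool remaining) = $4,830.19
Check: goods available $22,855.00 = COGS $18,024.81 + ending $4,830.19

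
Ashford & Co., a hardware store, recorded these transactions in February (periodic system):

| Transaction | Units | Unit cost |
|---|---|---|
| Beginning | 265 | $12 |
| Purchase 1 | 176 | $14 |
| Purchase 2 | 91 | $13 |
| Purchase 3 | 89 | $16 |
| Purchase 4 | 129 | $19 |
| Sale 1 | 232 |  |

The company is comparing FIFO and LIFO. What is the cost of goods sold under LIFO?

COGS = $4,057

FIFO COGS: 232 @ $12 = $2,784
LIFO COGS: 129 @ $19 + 89 @ $16 + 14 @ $13 = $4,057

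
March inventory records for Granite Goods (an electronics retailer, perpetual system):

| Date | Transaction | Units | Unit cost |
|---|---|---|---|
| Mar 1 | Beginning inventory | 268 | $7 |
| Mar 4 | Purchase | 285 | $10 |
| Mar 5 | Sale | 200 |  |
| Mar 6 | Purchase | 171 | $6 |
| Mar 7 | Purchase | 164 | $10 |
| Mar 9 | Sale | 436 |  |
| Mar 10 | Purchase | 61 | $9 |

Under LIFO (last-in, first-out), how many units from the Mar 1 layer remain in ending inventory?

252

Mar 5, 200 sold [LIFO — newest first]: 200 @ $10 = $2,000
Mar 9, 436 sold [LIFO — newest first]: 164 @ $10 + 171 @ $6 + 85 @ $10 + 16 @ $7 = $3,628
Total COGS = $2,000 + $3,628 = $5,628
Ending inventory: 252 @ $7 + 61 @ $9 = $2,313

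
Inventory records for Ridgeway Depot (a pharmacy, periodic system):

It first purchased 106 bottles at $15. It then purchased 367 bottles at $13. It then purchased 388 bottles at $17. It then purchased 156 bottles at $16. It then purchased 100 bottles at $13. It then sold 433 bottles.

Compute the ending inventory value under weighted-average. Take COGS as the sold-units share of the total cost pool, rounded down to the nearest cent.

Sale 1, sell 433: 433/1117 × $16,753.00 → $6,494.22
Ending inventory (cost pool remaining) = $10,258.78
Check: goods available $16,753.00 = COGS $6,494.22 + ending $10,258.78

Ending inventory = $10,258.78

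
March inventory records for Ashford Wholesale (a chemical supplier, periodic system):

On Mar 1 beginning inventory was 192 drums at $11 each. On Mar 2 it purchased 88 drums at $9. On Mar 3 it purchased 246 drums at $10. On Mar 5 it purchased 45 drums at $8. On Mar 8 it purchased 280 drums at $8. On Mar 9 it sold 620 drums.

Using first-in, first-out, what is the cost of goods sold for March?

COGS = $6,116

Mar 9, 620 sold [FIFO — oldest first]: 192 @ $11 + 88 @ $9 + 246 @ $10 + 45 @ $8 + 49 @ $8 = $6,116
Ending inventory: 231 @ $8 = $1,848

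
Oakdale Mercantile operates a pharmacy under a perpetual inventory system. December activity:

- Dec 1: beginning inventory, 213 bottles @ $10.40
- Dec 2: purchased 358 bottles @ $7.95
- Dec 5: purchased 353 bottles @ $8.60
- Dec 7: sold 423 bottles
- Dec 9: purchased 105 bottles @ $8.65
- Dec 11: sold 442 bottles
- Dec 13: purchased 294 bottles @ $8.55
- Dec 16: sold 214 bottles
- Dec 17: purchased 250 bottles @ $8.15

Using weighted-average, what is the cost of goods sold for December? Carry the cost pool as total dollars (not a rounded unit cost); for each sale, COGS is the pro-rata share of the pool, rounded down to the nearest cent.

COGS = $9,415.94

After Dec 1: 213 on hand, pool $2,215.20 (≈ $10.4000 each)
After Dec 2: 571 on hand, pool $5,061.30 (≈ $8.8639 each)
After Dec 5: 924 on hand, pool $8,097.10 (≈ $8.7631 each)
Dec 7, sell 423: 423/924 × $8,097.10 → $3,706.78
After Dec 9: 606 on hand, pool $5,298.57 (≈ $8.7435 each)
Dec 11, sell 442: 442/606 × $5,298.57 → $3,864.63
After Dec 13: 458 on hand, pool $3,947.64 (≈ $8.6193 each)
Dec 16, sell 214: 214/458 × $3,947.64 → $1,844.53
After Dec 17: 494 on hand, pool $4,140.61 (≈ $8.3818 each)
Total COGS = $3,706.78 + $3,864.63 + $1,844.53 = $9,415.94
Ending inventory (cost pool remaining) = $4,140.61
Check: goods available $13,556.55 = COGS $9,415.94 + ending $4,140.61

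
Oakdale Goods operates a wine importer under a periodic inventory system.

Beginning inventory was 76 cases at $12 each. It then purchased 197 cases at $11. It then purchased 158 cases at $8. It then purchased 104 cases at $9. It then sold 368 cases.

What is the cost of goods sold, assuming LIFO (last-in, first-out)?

Sale 1 (368) [LIFO — newest first]: 104 @ $9 + 158 @ $8 + 106 @ $11 = $3,366
Ending inventory: 76 @ $12 + 91 @ $11 = $1,913

COGS = $3,366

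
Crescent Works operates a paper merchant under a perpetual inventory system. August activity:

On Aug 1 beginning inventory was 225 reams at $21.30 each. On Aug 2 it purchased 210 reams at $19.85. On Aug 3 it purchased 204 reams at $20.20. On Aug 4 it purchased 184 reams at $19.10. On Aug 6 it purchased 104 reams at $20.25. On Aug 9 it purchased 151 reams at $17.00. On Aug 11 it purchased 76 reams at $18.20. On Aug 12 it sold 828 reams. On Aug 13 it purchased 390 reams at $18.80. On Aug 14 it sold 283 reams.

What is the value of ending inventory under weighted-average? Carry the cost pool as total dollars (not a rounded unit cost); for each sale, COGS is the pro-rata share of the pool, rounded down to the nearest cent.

After Aug 1: 225 on hand, pool $4,792.50 (≈ $21.3000 each)
After Aug 2: 435 on hand, pool $8,961.00 (≈ $20.6000 each)
After Aug 3: 639 on hand, pool $13,081.80 (≈ $20.4723 each)
After Aug 4: 823 on hand, pool $16,596.20 (≈ $20.1655 each)
After Aug 6: 927 on hand, pool $18,702.20 (≈ $20.1750 each)
After Aug 9: 1078 on hand, pool $21,269.20 (≈ $19.7302 each)
After Aug 11: 1154 on hand, pool $22,652.40 (≈ $19.6295 each)
Aug 12, sell 828: 828/1154 × $22,652.40 → $16,253.19
After Aug 13: 716 on hand, pool $13,731.21 (≈ $19.1777 each)
Aug 14, sell 283: 283/716 × $13,731.21 → $5,427.27
Total COGS = $16,253.19 + $5,427.27 = $21,680.46
Ending inventory (cost pool remaining) = $8,303.94

Ending inventory = $8,303.94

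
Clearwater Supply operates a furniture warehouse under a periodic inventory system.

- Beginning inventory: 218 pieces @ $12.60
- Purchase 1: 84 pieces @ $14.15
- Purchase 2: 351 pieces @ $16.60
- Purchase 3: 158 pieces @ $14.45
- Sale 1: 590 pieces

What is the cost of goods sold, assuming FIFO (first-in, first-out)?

COGS = $8,716.20

Sale 1 (590) [FIFO — oldest first]: 218 @ $12.60 + 84 @ $14.15 + 288 @ $16.60 = $8,716.20
Ending inventory: 63 @ $16.60 + 158 @ $14.45 = $3,328.90
Check: goods available $12,045.10 = COGS $8,716.20 + ending $3,328.90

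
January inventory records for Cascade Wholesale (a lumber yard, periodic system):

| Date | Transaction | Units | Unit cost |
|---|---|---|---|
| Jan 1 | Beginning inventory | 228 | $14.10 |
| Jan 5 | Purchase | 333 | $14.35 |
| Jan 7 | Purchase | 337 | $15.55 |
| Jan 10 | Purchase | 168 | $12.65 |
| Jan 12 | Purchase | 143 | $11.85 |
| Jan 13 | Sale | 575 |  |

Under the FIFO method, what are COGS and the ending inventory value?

COGS = $8,211.05; ending inventory = $8,842.40

Jan 13, 575 sold [FIFO — oldest first]: 228 @ $14.10 + 333 @ $14.35 + 14 @ $15.55 = $8,211.05
Ending inventory: 323 @ $15.55 + 168 @ $12.65 + 143 @ $11.85 = $8,842.40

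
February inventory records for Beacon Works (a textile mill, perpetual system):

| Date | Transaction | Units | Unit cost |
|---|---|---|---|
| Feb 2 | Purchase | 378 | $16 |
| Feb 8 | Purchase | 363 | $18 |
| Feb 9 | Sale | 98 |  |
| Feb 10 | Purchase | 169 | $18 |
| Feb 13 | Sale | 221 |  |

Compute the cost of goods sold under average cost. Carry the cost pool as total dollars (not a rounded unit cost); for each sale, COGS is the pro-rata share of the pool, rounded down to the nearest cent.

After Feb 2: 378 on hand, pool $6,048.00 (≈ $16.0000 each)
After Feb 8: 741 on hand, pool $12,582.00 (≈ $16.9798 each)
Feb 9, sell 98: 98/741 × $12,582.00 → $1,664.01
After Feb 10: 812 on hand, pool $13,959.99 (≈ $17.1921 each)
Feb 13, sell 221: 221/812 × $13,959.99 → $3,799.45
Total COGS = $1,664.01 + $3,799.45 = $5,463.46
Ending inventory (cost pool remaining) = $10,160.54

COGS = $5,463.46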